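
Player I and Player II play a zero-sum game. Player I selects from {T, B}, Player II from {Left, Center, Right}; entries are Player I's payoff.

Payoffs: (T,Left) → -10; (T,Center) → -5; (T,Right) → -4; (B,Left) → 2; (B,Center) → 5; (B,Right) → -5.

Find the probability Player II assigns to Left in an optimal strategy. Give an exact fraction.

Row minima: T → -10, B → -5; maximin = -5.
Column maxima: Left → 2, Center → 5, Right → -4; minimax = -4.
-5 ≠ -4, so there is no saddle point; optimal play is mixed.
Center is strictly dominated by Left (it gives Player I strictly more in every row), so Player II never plays it.
On the remaining 2×2 (T, B vs Left, Right):
Let Player I play T with probability p. Expected payoff against Left: (-10)p + 2(1−p) = −12p + 2; against Right: (-4)p + (-5)(1−p) = p − 5.
Setting these equal: −12p + 2 = p − 5 ⇒ −13p = -7 ⇒ p = 7/13, and the value is (-12)·(7/13) + 2 = -58/13.
For Player II: with q = P(Left), equating T's and B's payoffs gives −6q − 4 = 7q − 5 ⇒ q = 1/13.

1/13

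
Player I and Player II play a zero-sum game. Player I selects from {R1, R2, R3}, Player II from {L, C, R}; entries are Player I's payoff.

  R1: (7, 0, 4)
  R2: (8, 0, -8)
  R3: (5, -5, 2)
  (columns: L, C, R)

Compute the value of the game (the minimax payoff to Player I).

Row minima: R1 → 0, R2 → -8, R3 → -5; maximin = 0.
Column maxima: L → 8, C → 0, R → 4; minimax = 0.
Since maximin = minimax = 0, there is a saddle point and the value is 0.

0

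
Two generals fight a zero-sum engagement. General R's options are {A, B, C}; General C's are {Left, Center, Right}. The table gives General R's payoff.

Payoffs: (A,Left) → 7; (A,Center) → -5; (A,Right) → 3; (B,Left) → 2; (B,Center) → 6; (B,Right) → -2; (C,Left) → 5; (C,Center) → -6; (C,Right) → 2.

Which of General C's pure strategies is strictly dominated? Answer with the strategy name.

Left

Right holds General R's payoff strictly below Left in every row: 3 < 7, -2 < 2, 2 < 5.
So Left is strictly dominated for General C.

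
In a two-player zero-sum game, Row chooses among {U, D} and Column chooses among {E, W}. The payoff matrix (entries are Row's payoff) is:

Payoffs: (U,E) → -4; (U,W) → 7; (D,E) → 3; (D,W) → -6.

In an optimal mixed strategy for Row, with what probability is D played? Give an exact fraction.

11/20

Row minima: U → -4, D → -6; maximin = -4.
Column maxima: E → 3, W → 7; minimax = 3.
-4 ≠ 3, so there is no saddle point; optimal play is mixed.
Let Row play U with probability p. Expected payoff against E: (-4)p + 3(1−p) = −7p + 3; against W: 7p + (-6)(1−p) = 13p − 6.
Setting these equal: −7p + 3 = 13p − 6 ⇒ −20p = -9 ⇒ p = 9/20, and the value is (-7)·(9/20) + 3 = -3/20.
For Column: with q = P(E), equating U's and D's payoffs gives −11q + 7 = 9q − 6 ⇒ q = 13/20.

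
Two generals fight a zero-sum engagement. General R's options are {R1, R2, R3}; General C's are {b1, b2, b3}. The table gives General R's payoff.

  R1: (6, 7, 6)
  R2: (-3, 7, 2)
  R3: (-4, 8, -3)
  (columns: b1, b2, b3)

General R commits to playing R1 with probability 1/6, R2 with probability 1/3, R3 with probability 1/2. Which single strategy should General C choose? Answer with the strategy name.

b1

If General C plays b1, General R's expected payoff is (1/6)·6 + (1/3)·(-3) + (1/2)·(-4) = -2.
If General C plays b2, General R's expected payoff is (1/6)·7 + (1/3)·7 + (1/2)·8 = 15/2.
If General C plays b3, General R's expected payoff is (1/6)·6 + (1/3)·2 + (1/2)·(-3) = 1/6.
General C minimizes General R's payoff; the smallest is -2, so the best response is b1.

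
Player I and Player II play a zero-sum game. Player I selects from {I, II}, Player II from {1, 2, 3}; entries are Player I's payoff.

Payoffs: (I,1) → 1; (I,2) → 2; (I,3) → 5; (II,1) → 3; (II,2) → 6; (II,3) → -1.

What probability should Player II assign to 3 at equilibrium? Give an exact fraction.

Row minima: I → 1, II → -1; maximin = 1.
Column maxima: 1 → 3, 2 → 6, 3 → 5; minimax = 3.
1 ≠ 3, so there is no saddle point; optimal play is mixed.
2 is strictly dominated by 1 (it gives Player I strictly more in every row), so Player II never plays it.
On the remaining 2×2 (I, II vs 1, 3):
Let Player I play I with probability p. Expected payoff against 1: 1p + 3(1−p) = −2p + 3; against 3: 5p + (-1)(1−p) = 6p − 1.
Setting these equal: −2p + 3 = 6p − 1 ⇒ −8p = -4 ⇒ p = 1/2, and the value is (-2)·(1/2) + 3 = 2.
For Player II: with q = P(1), equating I's and II's payoffs gives −4q + 5 = 4q − 1 ⇒ q = 3/4.

1/4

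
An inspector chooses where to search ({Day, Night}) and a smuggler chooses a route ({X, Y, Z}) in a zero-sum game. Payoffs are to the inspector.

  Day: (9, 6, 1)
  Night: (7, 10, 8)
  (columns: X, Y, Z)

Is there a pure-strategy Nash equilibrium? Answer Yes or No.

No

Row minima: Day → 1, Night → 7; maximin = 7.
Column maxima: X → 9, Y → 10, Z → 8; minimax = 8.
7 ≠ 8, so no pure-strategy equilibrium exists.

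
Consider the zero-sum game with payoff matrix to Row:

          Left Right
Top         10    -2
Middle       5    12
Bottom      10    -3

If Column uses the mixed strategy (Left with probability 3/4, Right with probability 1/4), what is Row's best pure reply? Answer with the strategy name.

Expected payoff of Top: (3/4)·10 + (1/4)·(-2) = 7.
Expected payoff of Middle: (3/4)·5 + (1/4)·12 = 27/4.
Expected payoff of Bottom: (3/4)·10 + (1/4)·(-3) = 27/4.
The largest is 7, so Row's best response is Top.

Top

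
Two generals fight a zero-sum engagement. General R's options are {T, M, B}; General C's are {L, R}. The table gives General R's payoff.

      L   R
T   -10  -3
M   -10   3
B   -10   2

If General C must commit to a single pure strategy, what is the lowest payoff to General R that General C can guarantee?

Column maxima: L → -10, R → 3.
The smallest of these is -10.

-10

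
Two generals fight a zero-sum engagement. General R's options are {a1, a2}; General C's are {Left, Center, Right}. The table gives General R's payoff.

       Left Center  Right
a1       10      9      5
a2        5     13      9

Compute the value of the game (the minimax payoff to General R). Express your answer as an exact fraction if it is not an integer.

Row minima: a1 → 5, a2 → 5; maximin = 5.
Column maxima: Left → 10, Center → 13, Right → 9; minimax = 9.
5 ≠ 9, so there is no saddle point; optimal play is mixed.
Center is strictly dominated by Right (it gives General R strictly more in every row), so General C never plays it.
On the remaining 2×2 (a1, a2 vs Left, Right):
Let General R play a1 with probability p. Expected payoff against Left: 10p + 5(1−p) = 5p + 5; against Right: 5p + 9(1−p) = −4p + 9.
Setting these equal: 5p + 5 = −4p + 9 ⇒ 9p = 4 ⇒ p = 4/9, and the value is (5)·(4/9) + 5 = 65/9.
For General C: with q = P(Left), equating a1's and a2's payoffs gives 5q + 5 = −4q + 9 ⇒ q = 4/9.

65/9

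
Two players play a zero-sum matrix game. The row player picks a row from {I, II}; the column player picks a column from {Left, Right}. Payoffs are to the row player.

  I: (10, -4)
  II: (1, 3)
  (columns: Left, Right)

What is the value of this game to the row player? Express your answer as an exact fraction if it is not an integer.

Row minima: I → -4, II → 1; maximin = 1.
Column maxima: Left → 10, Right → 3; minimax = 3.
1 ≠ 3, so there is no saddle point; optimal play is mixed.
Let the row player play I with probability p. Expected payoff against Left: 10p + 1(1−p) = 9p + 1; against Right: (-4)p + 3(1−p) = −7p + 3.
Setting these equal: 9p + 1 = −7p + 3 ⇒ 16p = 2 ⇒ p = 1/8, and the value is (9)·(1/8) + 1 = 17/8.
For the column player: with q = P(Left), equating I's and II's payoffs gives 14q − 4 = −2q + 3 ⇒ q = 7/16.

17/8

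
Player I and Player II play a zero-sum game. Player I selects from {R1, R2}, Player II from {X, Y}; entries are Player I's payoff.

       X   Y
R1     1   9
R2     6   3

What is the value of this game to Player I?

51/11

Row minima: R1 → 1, R2 → 3; maximin = 3.
Column maxima: X → 6, Y → 9; minimax = 6.
3 ≠ 6, so there is no saddle point; optimal play is mixed.
Let Player I play R1 with probability p. Expected payoff against X: 1p + 6(1−p) = −5p + 6; against Y: 9p + 3(1−p) = 6p + 3.
Setting these equal: −5p + 6 = 6p + 3 ⇒ −11p = -3 ⇒ p = 3/11, and the value is (-5)·(3/11) + 6 = 51/11.
For Player II: with q = P(X), equating R1's and R2's payoffs gives −8q + 9 = 3q + 3 ⇒ q = 6/11.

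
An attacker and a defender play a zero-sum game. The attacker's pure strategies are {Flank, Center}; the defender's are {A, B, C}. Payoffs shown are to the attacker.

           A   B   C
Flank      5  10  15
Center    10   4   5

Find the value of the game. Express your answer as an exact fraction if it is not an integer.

80/11

Row minima: Flank → 5, Center → 4; maximin = 5.
Column maxima: A → 10, B → 10, C → 15; minimax = 10.
5 ≠ 10, so there is no saddle point; optimal play is mixed.
C is strictly dominated by B (it gives the attacker strictly more in every row), so the defender never plays it.
On the remaining 2×2 (Flank, Center vs A, B):
Let the attacker play Flank with probability p. Expected payoff against A: 5p + 10(1−p) = −5p + 10; against B: 10p + 4(1−p) = 6p + 4.
Setting these equal: −5p + 10 = 6p + 4 ⇒ −11p = -6 ⇒ p = 6/11, and the value is (-5)·(6/11) + 10 = 80/11.
For the defender: with q = P(A), equating Flank's and Center's payoffs gives −5q + 10 = 6q + 4 ⇒ q = 6/11.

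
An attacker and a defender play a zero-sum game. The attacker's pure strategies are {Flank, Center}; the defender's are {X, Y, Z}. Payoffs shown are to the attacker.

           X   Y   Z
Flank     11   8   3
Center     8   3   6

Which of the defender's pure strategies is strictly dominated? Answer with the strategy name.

X

Y holds the attacker's payoff strictly below X in every row: 8 < 11, 3 < 8.
So X is strictly dominated for the defender.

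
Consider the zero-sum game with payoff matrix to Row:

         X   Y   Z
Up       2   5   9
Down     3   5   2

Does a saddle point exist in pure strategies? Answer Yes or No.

No

Row minima: Up → 2, Down → 2; maximin = 2.
Column maxima: X → 3, Y → 5, Z → 9; minimax = 3.
2 ≠ 3, so no pure-strategy equilibrium exists.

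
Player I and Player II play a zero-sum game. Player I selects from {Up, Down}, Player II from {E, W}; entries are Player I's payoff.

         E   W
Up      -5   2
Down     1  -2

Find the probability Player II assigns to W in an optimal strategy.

Row minima: Up → -5, Down → -2; maximin = -2.
Column maxima: E → 1, W → 2; minimax = 1.
-2 ≠ 1, so there is no saddle point; optimal play is mixed.
Let Player I play Up with probability p. Expected payoff against E: (-5)p + 1(1−p) = −6p + 1; against W: 2p + (-2)(1−p) = 4p − 2.
Setting these equal: −6p + 1 = 4p − 2 ⇒ −10p = -3 ⇒ p = 3/10, and the value is (-6)·(3/10) + 1 = -4/5.
For Player II: with q = P(E), equating Up's and Down's payoffs gives −7q + 2 = 3q − 2 ⇒ q = 2/5.

3/5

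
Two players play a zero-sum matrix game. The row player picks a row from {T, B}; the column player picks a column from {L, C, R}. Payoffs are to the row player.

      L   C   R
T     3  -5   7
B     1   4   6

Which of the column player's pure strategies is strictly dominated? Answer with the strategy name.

L holds the row player's payoff strictly below R in every row: 3 < 7, 1 < 6.
So R is strictly dominated for the column player.

R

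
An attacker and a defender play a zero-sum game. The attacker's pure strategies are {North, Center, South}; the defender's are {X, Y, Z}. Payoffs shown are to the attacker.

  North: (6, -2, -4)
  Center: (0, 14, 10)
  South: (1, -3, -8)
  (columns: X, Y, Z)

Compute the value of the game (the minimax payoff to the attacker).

3

Row minima: North → -4, Center → 0, South → -8; maximin = 0.
Column maxima: X → 6, Y → 14, Z → 10; minimax = 6.
0 ≠ 6, so there is no saddle point; optimal play is mixed.
South is strictly dominated by North, so the attacker never plays it.
Y is strictly dominated by Z (it gives the attacker strictly more in every row), so the defender never plays it.
On the remaining 2×2 (North, Center vs X, Z):
Let the attacker play North with probability p. Expected payoff against X: 6p + 0(1−p) = 6p; against Z: (-4)p + 10(1−p) = −14p + 10.
Setting these equal: 6p = −14p + 10 ⇒ 20p = 10 ⇒ p = 1/2, and the value is (6)·(1/2) = 3.
For the defender: with q = P(X), equating North's and Center's payoffs gives 10q − 4 = −10q + 10 ⇒ q = 7/10.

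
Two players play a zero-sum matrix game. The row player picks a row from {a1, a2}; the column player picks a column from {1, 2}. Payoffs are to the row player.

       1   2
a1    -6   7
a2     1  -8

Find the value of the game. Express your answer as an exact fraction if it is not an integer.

-41/22

Row minima: a1 → -6, a2 → -8; maximin = -6.
Column maxima: 1 → 1, 2 → 7; minimax = 1.
-6 ≠ 1, so there is no saddle point; optimal play is mixed.
Let the row player play a1 with probability p. Expected payoff against 1: (-6)p + 1(1−p) = −7p + 1; against 2: 7p + (-8)(1−p) = 15p − 8.
Setting these equal: −7p + 1 = 15p − 8 ⇒ −22p = -9 ⇒ p = 9/22, and the value is (-7)·(9/22) + 1 = -41/22.
For the column player: with q = P(1), equating a1's and a2's payoffs gives −13q + 7 = 9q − 8 ⇒ q = 15/22.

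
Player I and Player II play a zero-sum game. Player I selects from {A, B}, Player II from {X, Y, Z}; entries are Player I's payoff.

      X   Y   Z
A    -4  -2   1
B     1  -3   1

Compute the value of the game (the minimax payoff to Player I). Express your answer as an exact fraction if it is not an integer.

-7/3

Row minima: A → -4, B → -3; maximin = -3.
Column maxima: X → 1, Y → -2, Z → 1; minimax = -2.
-3 ≠ -2, so there is no saddle point; optimal play is mixed.
Z is strictly dominated by Y (it gives Player I strictly more in every row), so Player II never plays it.
On the remaining 2×2 (A, B vs X, Y):
Let Player I play A with probability p. Expected payoff against X: (-4)p + 1(1−p) = −5p + 1; against Y: (-2)p + (-3)(1−p) = p − 3.
Setting these equal: −5p + 1 = p − 3 ⇒ −6p = -4 ⇒ p = 2/3, and the value is (-5)·(2/3) + 1 = -7/3.
For Player II: with q = P(X), equating A's and B's payoffs gives −2q − 2 = 4q − 3 ⇒ q = 1/6.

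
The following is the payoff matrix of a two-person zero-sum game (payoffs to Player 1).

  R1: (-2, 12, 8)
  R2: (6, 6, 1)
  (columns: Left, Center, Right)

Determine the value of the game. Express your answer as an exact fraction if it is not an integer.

10/3

Row minima: R1 → -2, R2 → 1; maximin = 1.
Column maxima: Left → 6, Center → 12, Right → 8; minimax = 6.
1 ≠ 6, so there is no saddle point; optimal play is mixed.
Center is strictly dominated by Right (it gives Player 1 strictly more in every row), so Player 2 never plays it.
On the remaining 2×2 (R1, R2 vs Left, Right):
Let Player 1 play R1 with probability p. Expected payoff against Left: (-2)p + 6(1−p) = −8p + 6; against Right: 8p + 1(1−p) = 7p + 1.
Setting these equal: −8p + 6 = 7p + 1 ⇒ −15p = -5 ⇒ p = 1/3, and the value is (-8)·(1/3) + 6 = 10/3.
For Player 2: with q = P(Left), equating R1's and R2's payoffs gives −10q + 8 = 5q + 1 ⇒ q = 7/15.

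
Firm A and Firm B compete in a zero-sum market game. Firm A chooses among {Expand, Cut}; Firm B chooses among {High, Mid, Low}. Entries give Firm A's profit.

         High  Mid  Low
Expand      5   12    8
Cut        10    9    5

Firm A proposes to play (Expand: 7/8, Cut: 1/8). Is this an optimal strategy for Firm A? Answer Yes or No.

Against High this mix gives (7/8)·5 + (1/8)·10 = 45/8.
Against Mid this mix gives (7/8)·12 + (1/8)·9 = 93/8.
Against Low this mix gives (7/8)·8 + (1/8)·5 = 61/8.
Firm B will play High, holding Firm A to 45/8. Shifting weight toward the row that does better against High would raise this floor (the equalizing mix achieves 55/8 against both High and Low), so the proposed strategy is not optimal.

No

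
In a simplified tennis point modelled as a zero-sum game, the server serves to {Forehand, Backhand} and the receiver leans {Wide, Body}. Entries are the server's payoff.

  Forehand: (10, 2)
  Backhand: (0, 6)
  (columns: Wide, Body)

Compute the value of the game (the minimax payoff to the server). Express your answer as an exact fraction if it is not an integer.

30/7

Row minima: Forehand → 2, Backhand → 0; maximin = 2.
Column maxima: Wide → 10, Body → 6; minimax = 6.
2 ≠ 6, so there is no saddle point; optimal play is mixed.
Let the server play Forehand with probability p. Expected payoff against Wide: 10p + 0(1−p) = 10p; against Body: 2p + 6(1−p) = −4p + 6.
Setting these equal: 10p = −4p + 6 ⇒ 14p = 6 ⇒ p = 3/7, and the value is (10)·(3/7) = 30/7.
For the receiver: with q = P(Wide), equating Forehand's and Backhand's payoffs gives 8q + 2 = −6q + 6 ⇒ q = 2/7.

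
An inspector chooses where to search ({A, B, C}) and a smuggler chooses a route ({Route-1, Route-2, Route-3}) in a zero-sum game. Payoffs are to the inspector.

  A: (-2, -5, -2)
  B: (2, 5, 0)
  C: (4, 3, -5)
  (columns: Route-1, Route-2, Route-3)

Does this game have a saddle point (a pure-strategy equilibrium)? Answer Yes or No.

Row minima: A → -5, B → 0, C → -5; maximin = 0.
Column maxima: Route-1 → 4, Route-2 → 5, Route-3 → 0; minimax = 0.
maximin = minimax = 0, so a saddle point exists.

Yes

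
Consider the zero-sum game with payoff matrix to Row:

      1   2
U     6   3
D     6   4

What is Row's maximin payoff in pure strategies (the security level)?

Row minima: U → 3, D → 4.
The best of these is 4.

4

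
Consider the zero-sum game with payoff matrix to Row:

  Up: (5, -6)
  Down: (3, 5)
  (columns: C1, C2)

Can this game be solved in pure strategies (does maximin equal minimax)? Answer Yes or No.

No

Row minima: Up → -6, Down → 3; maximin = 3.
Column maxima: C1 → 5, C2 → 5; minimax = 5.
3 ≠ 5, so no pure-strategy equilibrium exists.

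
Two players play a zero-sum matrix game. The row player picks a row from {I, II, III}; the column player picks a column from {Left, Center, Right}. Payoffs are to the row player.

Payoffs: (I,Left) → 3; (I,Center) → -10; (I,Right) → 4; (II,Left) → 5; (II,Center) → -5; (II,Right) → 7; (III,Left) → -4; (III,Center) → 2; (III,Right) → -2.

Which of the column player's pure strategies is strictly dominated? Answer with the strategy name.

Left holds the row player's payoff strictly below Right in every row: 3 < 4, 5 < 7, -4 < -2.
So Right is strictly dominated for the column player.

Right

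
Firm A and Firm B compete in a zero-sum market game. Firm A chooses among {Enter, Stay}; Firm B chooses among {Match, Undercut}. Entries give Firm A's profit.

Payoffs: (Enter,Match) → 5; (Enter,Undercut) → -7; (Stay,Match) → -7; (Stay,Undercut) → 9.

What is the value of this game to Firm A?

-1/7

Row minima: Enter → -7, Stay → -7; maximin = -7.
Column maxima: Match → 5, Undercut → 9; minimax = 5.
-7 ≠ 5, so there is no saddle point; optimal play is mixed.
Let Firm A play Enter with probability p. Expected payoff against Match: 5p + (-7)(1−p) = 12p − 7; against Undercut: (-7)p + 9(1−p) = −16p + 9.
Setting these equal: 12p − 7 = −16p + 9 ⇒ 28p = 16 ⇒ p = 4/7, and the value is (12)·(4/7) − 7 = -1/7.
For Firm B: with q = P(Match), equating Enter's and Stay's payoffs gives 12q − 7 = −16q + 9 ⇒ q = 4/7.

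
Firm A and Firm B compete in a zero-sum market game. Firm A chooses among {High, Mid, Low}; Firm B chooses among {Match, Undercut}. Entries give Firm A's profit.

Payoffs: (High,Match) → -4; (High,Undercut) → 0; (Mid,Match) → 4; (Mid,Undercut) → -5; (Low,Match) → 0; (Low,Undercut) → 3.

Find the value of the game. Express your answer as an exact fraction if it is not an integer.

1

Row minima: High → -4, Mid → -5, Low → 0; maximin = 0.
Column maxima: Match → 4, Undercut → 3; minimax = 3.
0 ≠ 3, so there is no saddle point; optimal play is mixed.
High is strictly dominated by Low, so Firm A never plays it.
On the remaining 2×2 (Mid, Low vs Match, Undercut):
Let Firm A play Mid with probability p. Expected payoff against Match: 4p + 0(1−p) = 4p; against Undercut: (-5)p + 3(1−p) = −8p + 3.
Setting these equal: 4p = −8p + 3 ⇒ 12p = 3 ⇒ p = 1/4, and the value is (4)·(1/4) = 1.
For Firm B: with q = P(Match), equating Mid's and Low's payoffs gives 9q − 5 = −3q + 3 ⇒ q = 2/3.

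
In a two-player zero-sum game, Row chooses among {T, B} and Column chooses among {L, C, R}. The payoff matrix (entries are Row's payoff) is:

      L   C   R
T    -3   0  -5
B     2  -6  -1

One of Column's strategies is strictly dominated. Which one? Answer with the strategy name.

R holds Row's payoff strictly below L in every row: -5 < -3, -1 < 2.
So L is strictly dominated for Column.

L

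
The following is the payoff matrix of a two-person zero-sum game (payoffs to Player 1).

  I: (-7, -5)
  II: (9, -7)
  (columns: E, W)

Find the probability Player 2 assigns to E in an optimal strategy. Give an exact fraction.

Row minima: I → -7, II → -7; maximin = -7.
Column maxima: E → 9, W → -5; minimax = -5.
-7 ≠ -5, so there is no saddle point; optimal play is mixed.
Let Player 1 play I with probability p. Expected payoff against E: (-7)p + 9(1−p) = −16p + 9; against W: (-5)p + (-7)(1−p) = 2p − 7.
Setting these equal: −16p + 9 = 2p − 7 ⇒ −18p = -16 ⇒ p = 8/9, and the value is (-16)·(8/9) + 9 = -47/9.
For Player 2: with q = P(E), equating I's and II's payoffs gives −2q − 5 = 16q − 7 ⇒ q = 1/9.

1/9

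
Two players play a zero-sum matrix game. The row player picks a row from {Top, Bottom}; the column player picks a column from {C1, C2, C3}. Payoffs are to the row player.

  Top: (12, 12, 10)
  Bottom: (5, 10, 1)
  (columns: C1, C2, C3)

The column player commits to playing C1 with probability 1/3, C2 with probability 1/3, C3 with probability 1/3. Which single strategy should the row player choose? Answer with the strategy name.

Top

Expected payoff of Top: (1/3)·12 + (1/3)·12 + (1/3)·10 = 34/3.
Expected payoff of Bottom: (1/3)·5 + (1/3)·10 + (1/3)·1 = 16/3.
The largest is 34/3, so the row player's best response is Top.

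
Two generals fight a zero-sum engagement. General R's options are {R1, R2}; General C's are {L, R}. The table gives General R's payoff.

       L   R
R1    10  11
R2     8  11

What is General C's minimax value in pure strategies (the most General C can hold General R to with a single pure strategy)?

Column maxima: L → 10, R → 11.
The smallest of these is 10.

10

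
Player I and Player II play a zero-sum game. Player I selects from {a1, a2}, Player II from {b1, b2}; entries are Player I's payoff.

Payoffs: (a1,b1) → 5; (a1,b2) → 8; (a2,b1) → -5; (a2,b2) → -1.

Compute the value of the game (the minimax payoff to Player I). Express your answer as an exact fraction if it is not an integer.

5

Row minima: a1 → 5, a2 → -5; maximin = 5.
Column maxima: b1 → 5, b2 → 8; minimax = 5.
Since maximin = minimax = 5, there is a saddle point and the value is 5.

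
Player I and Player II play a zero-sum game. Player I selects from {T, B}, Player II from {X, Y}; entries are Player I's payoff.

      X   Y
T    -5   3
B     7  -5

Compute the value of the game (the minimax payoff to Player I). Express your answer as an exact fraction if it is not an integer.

-1/5

Row minima: T → -5, B → -5; maximin = -5.
Column maxima: X → 7, Y → 3; minimax = 3.
-5 ≠ 3, so there is no saddle point; optimal play is mixed.
Let Player I play T with probability p. Expected payoff against X: (-5)p + 7(1−p) = −12p + 7; against Y: 3p + (-5)(1−p) = 8p − 5.
Setting these equal: −12p + 7 = 8p − 5 ⇒ −20p = -12 ⇒ p = 3/5, and the value is (-12)·(3/5) + 7 = -1/5.
For Player II: with q = P(X), equating T's and B's payoffs gives −8q + 3 = 12q − 5 ⇒ q = 2/5.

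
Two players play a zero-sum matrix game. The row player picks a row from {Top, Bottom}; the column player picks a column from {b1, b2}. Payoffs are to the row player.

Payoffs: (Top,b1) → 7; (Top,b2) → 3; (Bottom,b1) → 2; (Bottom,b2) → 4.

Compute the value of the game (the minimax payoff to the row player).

11/3

Row minima: Top → 3, Bottom → 2; maximin = 3.
Column maxima: b1 → 7, b2 → 4; minimax = 4.
3 ≠ 4, so there is no saddle point; optimal play is mixed.
Let the row player play Top with probability p. Expected payoff against b1: 7p + 2(1−p) = 5p + 2; against b2: 3p + 4(1−p) = −p + 4.
Setting these equal: 5p + 2 = −p + 4 ⇒ 6p = 2 ⇒ p = 1/3, and the value is (5)·(1/3) + 2 = 11/3.
For the column player: with q = P(b1), equating Top's and Bottom's payoffs gives 4q + 3 = −2q + 4 ⇒ q = 1/6.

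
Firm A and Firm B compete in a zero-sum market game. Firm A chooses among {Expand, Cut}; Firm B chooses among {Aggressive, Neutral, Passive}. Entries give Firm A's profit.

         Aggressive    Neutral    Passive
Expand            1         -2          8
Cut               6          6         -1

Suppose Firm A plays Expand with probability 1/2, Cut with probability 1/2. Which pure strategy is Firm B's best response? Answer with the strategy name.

Neutral

If Firm B plays Aggressive, Firm A's expected payoff is (1/2)·1 + (1/2)·6 = 7/2.
If Firm B plays Neutral, Firm A's expected payoff is (1/2)·(-2) + (1/2)·6 = 2.
If Firm B plays Passive, Firm A's expected payoff is (1/2)·8 + (1/2)·(-1) = 7/2.
Firm B minimizes Firm A's payoff; the smallest is 2, so the best response is Neutral.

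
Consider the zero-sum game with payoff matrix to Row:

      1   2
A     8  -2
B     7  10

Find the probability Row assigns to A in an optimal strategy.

Row minima: A → -2, B → 7; maximin = 7.
Column maxima: 1 → 8, 2 → 10; minimax = 8.
7 ≠ 8, so there is no saddle point; optimal play is mixed.
Let Row play A with probability p. Expected payoff against 1: 8p + 7(1−p) = p + 7; against 2: (-2)p + 10(1−p) = −12p + 10.
Setting these equal: p + 7 = −12p + 10 ⇒ 13p = 3 ⇒ p = 3/13, and the value is (1)·(3/13) + 7 = 94/13.
For Column: with q = P(1), equating A's and B's payoffs gives 10q − 2 = −3q + 10 ⇒ q = 12/13.

3/13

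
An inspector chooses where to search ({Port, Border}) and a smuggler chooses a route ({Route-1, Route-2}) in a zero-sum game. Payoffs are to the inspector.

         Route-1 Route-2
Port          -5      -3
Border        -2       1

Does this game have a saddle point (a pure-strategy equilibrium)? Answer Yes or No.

Row minima: Port → -5, Border → -2; maximin = -2.
Column maxima: Route-1 → -2, Route-2 → 1; minimax = -2.
maximin = minimax = -2, so a saddle point exists.

Yes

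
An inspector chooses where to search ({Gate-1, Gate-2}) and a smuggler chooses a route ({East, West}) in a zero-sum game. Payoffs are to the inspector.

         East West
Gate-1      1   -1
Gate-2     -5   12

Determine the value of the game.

Row minima: Gate-1 → -1, Gate-2 → -5; maximin = -1.
Column maxima: East → 1, West → 12; minimax = 1.
-1 ≠ 1, so there is no saddle point; optimal play is mixed.
Let the inspector play Gate-1 with probability p. Expected payoff against East: 1p + (-5)(1−p) = 6p − 5; against West: (-1)p + 12(1−p) = −13p + 12.
Setting these equal: 6p − 5 = −13p + 12 ⇒ 19p = 17 ⇒ p = 17/19, and the value is (6)·(17/19) − 5 = 7/19.
For the smuggler: with q = P(East), equating Gate-1's and Gate-2's payoffs gives 2q − 1 = −17q + 12 ⇒ q = 13/19.

7/19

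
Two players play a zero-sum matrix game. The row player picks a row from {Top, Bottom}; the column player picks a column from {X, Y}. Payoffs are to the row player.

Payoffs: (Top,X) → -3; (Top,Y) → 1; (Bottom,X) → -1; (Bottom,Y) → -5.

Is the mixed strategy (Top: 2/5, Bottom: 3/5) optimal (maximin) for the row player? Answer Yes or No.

No

Against X this mix gives (2/5)·(-3) + (3/5)·(-1) = -9/5.
Against Y this mix gives (2/5)·1 + (3/5)·(-5) = -13/5.
The column player will play Y, holding the row player to -13/5. Shifting weight toward the row that does better against Y would raise this floor (the equalizing mix achieves -2 against both Y and X), so the proposed strategy is not optimal.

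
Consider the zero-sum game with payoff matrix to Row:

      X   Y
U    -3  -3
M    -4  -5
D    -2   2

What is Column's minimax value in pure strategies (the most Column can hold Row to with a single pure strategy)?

Column maxima: X → -2, Y → 2.
The smallest of these is -2.

-2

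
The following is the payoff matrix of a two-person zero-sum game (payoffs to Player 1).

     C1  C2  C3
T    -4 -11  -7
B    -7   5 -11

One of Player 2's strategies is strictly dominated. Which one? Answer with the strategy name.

C3 holds Player 1's payoff strictly below C1 in every row: -7 < -4, -11 < -7.
So C1 is strictly dominated for Player 2.

C1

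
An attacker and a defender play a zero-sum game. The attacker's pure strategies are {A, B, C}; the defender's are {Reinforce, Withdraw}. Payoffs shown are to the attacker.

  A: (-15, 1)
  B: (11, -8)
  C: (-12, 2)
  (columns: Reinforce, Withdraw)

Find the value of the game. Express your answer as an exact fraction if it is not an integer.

-74/33

Row minima: A → -15, B → -8, C → -12; maximin = -8.
Column maxima: Reinforce → 11, Withdraw → 2; minimax = 2.
-8 ≠ 2, so there is no saddle point; optimal play is mixed.
A is strictly dominated by C, so the attacker never plays it.
On the remaining 2×2 (B, C vs Reinforce, Withdraw):
Let the attacker play B with probability p. Expected payoff against Reinforce: 11p + (-12)(1−p) = 23p − 12; against Withdraw: (-8)p + 2(1−p) = −10p + 2.
Setting these equal: 23p − 12 = −10p + 2 ⇒ 33p = 14 ⇒ p = 14/33, and the value is (23)·(14/33) − 12 = -74/33.
For the defender: with q = P(Reinforce), equating B's and C's payoffs gives 19q − 8 = −14q + 2 ⇒ q = 10/33.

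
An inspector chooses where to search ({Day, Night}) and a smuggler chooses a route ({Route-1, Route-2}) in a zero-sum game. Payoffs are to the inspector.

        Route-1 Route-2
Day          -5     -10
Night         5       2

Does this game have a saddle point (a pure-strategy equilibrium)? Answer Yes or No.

Yes

Row minima: Day → -10, Night → 2; maximin = 2.
Column maxima: Route-1 → 5, Route-2 → 2; minimax = 2.
maximin = minimax = 2, so a saddle point exists.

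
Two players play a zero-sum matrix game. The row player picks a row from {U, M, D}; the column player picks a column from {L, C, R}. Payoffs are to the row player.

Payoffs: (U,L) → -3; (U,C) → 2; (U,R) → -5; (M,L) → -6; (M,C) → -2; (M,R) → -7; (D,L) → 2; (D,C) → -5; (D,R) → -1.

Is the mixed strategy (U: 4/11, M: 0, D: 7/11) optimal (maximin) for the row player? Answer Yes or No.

Yes

Against L this mix gives (4/11)·(-3) + (7/11)·2 = 2/11.
Against C this mix gives (4/11)·2 + (7/11)·(-5) = -27/11.
Against R this mix gives (4/11)·(-5) + (7/11)·(-1) = -27/11.
All of the column player's active replies (C, R) yield -27/11, and no column does worse for the row player. The mix makes the column player indifferent and guarantees -27/11, so it is optimal.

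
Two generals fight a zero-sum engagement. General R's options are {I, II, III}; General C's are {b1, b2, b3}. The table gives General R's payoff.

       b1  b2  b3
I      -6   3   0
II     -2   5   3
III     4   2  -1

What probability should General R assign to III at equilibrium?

Row minima: I → -6, II → -2, III → -1; maximin = -1.
Column maxima: b1 → 4, b2 → 5, b3 → 3; minimax = 3.
-1 ≠ 3, so there is no saddle point; optimal play is mixed.
I is strictly dominated by II, so General R never plays it.
b2 is strictly dominated by b3 (it gives General R strictly more in every row), so General C never plays it.
On the remaining 2×2 (II, III vs b1, b3):
Let General R play II with probability p. Expected payoff against b1: (-2)p + 4(1−p) = −6p + 4; against b3: 3p + (-1)(1−p) = 4p − 1.
Setting these equal: −6p + 4 = 4p − 1 ⇒ −10p = -5 ⇒ p = 1/2, and the value is (-6)·(1/2) + 4 = 1.
For General C: with q = P(b1), equating II's and III's payoffs gives −5q + 3 = 5q − 1 ⇒ q = 2/5.

1/2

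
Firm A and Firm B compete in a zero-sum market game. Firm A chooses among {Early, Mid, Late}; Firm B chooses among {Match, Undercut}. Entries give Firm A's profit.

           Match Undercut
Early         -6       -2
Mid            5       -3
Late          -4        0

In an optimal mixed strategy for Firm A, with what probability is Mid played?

1/3

Row minima: Early → -6, Mid → -3, Late → -4; maximin = -3.
Column maxima: Match → 5, Undercut → 0; minimax = 0.
-3 ≠ 0, so there is no saddle point; optimal play is mixed.
Early is strictly dominated by Late, so Firm A never plays it.
On the remaining 2×2 (Mid, Late vs Match, Undercut):
Let Firm A play Mid with probability p. Expected payoff against Match: 5p + (-4)(1−p) = 9p − 4; against Undercut: (-3)p + 0(1−p) = −3p.
Setting these equal: 9p − 4 = −3p ⇒ 12p = 4 ⇒ p = 1/3, and the value is (9)·(1/3) − 4 = -1.
For Firm B: with q = P(Match), equating Mid's and Late's payoffs gives 8q − 3 = −4q ⇒ q = 1/4.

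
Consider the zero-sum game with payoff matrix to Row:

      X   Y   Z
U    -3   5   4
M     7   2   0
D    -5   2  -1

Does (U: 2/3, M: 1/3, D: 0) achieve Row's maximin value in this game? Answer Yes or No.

No

Against X this mix gives (2/3)·(-3) + (1/3)·7 = 1/3.
Against Y this mix gives (2/3)·5 + (1/3)·2 = 4.
Against Z this mix gives (2/3)·4 + (1/3)·0 = 8/3.
Column will play X, holding Row to 1/3. Shifting weight toward the row that does better against X would raise this floor (the equalizing mix achieves 2 against both X and Z), so the proposed strategy is not optimal.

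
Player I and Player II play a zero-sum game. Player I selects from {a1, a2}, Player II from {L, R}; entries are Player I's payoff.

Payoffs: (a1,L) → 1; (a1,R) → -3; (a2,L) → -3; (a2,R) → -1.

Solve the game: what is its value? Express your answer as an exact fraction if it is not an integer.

Row minima: a1 → -3, a2 → -3; maximin = -3.
Column maxima: L → 1, R → -1; minimax = -1.
-3 ≠ -1, so there is no saddle point; optimal play is mixed.
Let Player I play a1 with probability p. Expected payoff against L: 1p + (-3)(1−p) = 4p − 3; against R: (-3)p + (-1)(1−p) = −2p − 1.
Setting these equal: 4p − 3 = −2p − 1 ⇒ 6p = 2 ⇒ p = 1/3, and the value is (4)·(1/3) − 3 = -5/3.
For Player II: with q = P(L), equating a1's and a2's payoffs gives 4q − 3 = −2q − 1 ⇒ q = 1/3.

-5/3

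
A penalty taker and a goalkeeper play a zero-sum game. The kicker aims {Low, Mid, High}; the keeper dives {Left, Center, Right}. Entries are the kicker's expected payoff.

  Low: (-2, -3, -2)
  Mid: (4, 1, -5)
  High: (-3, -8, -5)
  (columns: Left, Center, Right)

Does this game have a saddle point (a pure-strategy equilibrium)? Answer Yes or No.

Row minima: Low → -3, Mid → -5, High → -8; maximin = -3.
Column maxima: Left → 4, Center → 1, Right → -2; minimax = -2.
-3 ≠ -2, so no pure-strategy equilibrium exists.

No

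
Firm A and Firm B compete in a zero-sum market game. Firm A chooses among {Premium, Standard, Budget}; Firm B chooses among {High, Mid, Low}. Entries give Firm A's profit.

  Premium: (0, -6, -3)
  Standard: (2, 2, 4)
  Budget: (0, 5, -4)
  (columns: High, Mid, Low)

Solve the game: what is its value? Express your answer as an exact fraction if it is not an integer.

2

Row minima: Premium → -6, Standard → 2, Budget → -4; maximin = 2.
Column maxima: High → 2, Mid → 5, Low → 4; minimax = 2.
Since maximin = minimax = 2, there is a saddle point and the value is 2.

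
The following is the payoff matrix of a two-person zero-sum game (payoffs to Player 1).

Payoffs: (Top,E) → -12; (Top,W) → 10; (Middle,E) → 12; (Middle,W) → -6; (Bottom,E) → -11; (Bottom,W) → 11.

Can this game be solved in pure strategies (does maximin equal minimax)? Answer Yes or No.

No

Row minima: Top → -12, Middle → -6, Bottom → -11; maximin = -6.
Column maxima: E → 12, W → 11; minimax = 11.
-6 ≠ 11, so no pure-strategy equilibrium exists.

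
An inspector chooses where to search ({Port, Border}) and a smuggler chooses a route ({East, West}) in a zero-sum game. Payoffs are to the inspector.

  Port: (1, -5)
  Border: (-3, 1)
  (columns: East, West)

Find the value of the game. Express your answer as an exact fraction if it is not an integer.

-7/5

Row minima: Port → -5, Border → -3; maximin = -3.
Column maxima: East → 1, West → 1; minimax = 1.
-3 ≠ 1, so there is no saddle point; optimal play is mixed.
Let the inspector play Port with probability p. Expected payoff against East: 1p + (-3)(1−p) = 4p − 3; against West: (-5)p + 1(1−p) = −6p + 1.
Setting these equal: 4p − 3 = −6p + 1 ⇒ 10p = 4 ⇒ p = 2/5, and the value is (4)·(2/5) − 3 = -7/5.
For the smuggler: with q = P(East), equating Port's and Border's payoffs gives 6q − 5 = −4q + 1 ⇒ q = 3/5.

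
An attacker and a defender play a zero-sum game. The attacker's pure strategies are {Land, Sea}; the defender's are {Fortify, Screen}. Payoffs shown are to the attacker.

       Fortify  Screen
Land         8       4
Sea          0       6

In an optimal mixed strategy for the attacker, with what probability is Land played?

Row minima: Land → 4, Sea → 0; maximin = 4.
Column maxima: Fortify → 8, Screen → 6; minimax = 6.
4 ≠ 6, so there is no saddle point; optimal play is mixed.
Let the attacker play Land with probability p. Expected payoff against Fortify: 8p + 0(1−p) = 8p; against Screen: 4p + 6(1−p) = −2p + 6.
Setting these equal: 8p = −2p + 6 ⇒ 10p = 6 ⇒ p = 3/5, and the value is (8)·(3/5) = 24/5.
For the defender: with q = P(Fortify), equating Land's and Sea's payoffs gives 4q + 4 = −6q + 6 ⇒ q = 1/5.

3/5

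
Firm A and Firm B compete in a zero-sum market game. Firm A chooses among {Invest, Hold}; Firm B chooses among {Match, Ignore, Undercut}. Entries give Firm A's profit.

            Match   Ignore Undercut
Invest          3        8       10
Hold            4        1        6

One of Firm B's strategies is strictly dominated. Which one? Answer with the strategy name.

Undercut

Match holds Firm A's payoff strictly below Undercut in every row: 3 < 10, 4 < 6.
So Undercut is strictly dominated for Firm B.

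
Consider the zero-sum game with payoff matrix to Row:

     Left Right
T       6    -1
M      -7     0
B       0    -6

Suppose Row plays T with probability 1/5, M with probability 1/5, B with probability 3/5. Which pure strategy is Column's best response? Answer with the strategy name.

Right

If Column plays Left, Row's expected payoff is (1/5)·6 + (1/5)·(-7) + (3/5)·0 = -1/5.
If Column plays Right, Row's expected payoff is (1/5)·(-1) + (1/5)·0 + (3/5)·(-6) = -19/5.
Column minimizes Row's payoff; the smallest is -19/5, so the best response is Right.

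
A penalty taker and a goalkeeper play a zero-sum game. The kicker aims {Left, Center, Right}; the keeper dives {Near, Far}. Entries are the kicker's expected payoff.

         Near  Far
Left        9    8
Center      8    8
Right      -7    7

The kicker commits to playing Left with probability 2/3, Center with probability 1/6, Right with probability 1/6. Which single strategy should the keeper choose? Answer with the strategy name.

If the keeper plays Near, the kicker's expected payoff is (2/3)·9 + (1/6)·8 + (1/6)·(-7) = 37/6.
If the keeper plays Far, the kicker's expected payoff is (2/3)·8 + (1/6)·8 + (1/6)·7 = 47/6.
The keeper minimizes the kicker's payoff; the smallest is 37/6, so the best response is Near.

Near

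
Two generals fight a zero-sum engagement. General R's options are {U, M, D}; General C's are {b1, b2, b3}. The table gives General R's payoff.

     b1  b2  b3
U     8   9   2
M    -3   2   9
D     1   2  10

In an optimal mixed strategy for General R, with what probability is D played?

2/5

Row minima: U → 2, M → -3, D → 1; maximin = 2.
Column maxima: b1 → 8, b2 → 9, b3 → 10; minimax = 8.
2 ≠ 8, so there is no saddle point; optimal play is mixed.
b2 is strictly dominated by b1 (it gives General R strictly more in every row), so General C never plays it.
With b2 eliminated, M is strictly dominated by D (D gives General R strictly more in every remaining column), so General R never plays it.
On the remaining 2×2 (U, D vs b1, b3):
Let General R play U with probability p. Expected payoff against b1: 8p + 1(1−p) = 7p + 1; against b3: 2p + 10(1−p) = −8p + 10.
Setting these equal: 7p + 1 = −8p + 10 ⇒ 15p = 9 ⇒ p = 3/5, and the value is (7)·(3/5) + 1 = 26/5.
For General C: with q = P(b1), equating U's and D's payoffs gives 6q + 2 = −9q + 10 ⇒ q = 8/15.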